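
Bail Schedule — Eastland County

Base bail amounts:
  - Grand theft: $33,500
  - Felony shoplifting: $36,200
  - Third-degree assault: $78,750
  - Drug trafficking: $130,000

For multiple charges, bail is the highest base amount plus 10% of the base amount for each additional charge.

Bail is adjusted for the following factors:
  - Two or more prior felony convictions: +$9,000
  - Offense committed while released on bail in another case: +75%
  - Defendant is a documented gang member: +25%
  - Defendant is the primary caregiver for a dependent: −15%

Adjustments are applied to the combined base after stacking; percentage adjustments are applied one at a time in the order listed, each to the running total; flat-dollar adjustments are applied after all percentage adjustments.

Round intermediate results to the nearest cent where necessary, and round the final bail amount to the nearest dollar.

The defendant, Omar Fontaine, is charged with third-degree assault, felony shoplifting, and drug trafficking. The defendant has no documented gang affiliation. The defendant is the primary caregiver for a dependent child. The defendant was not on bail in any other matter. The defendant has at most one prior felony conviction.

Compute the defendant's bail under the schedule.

Base amounts from the schedule: third-degree assault $78,750; felony shoplifting $36,200; drug trafficking $130,000.
Stacking rule: highest base plus 10% of each additional charge. Highest is drug trafficking at $130,000. Additional: $78,750 × 10% = $7,875; $36,200 × 10% = $3,620. Combined base = $130,000 + $11,495 = $141,495.
Defendant is the primary caregiver for a dependent (−15%): $141,495 × 0.85 = $120,270.75.
Rounded to the nearest dollar: $120,271.

$120,271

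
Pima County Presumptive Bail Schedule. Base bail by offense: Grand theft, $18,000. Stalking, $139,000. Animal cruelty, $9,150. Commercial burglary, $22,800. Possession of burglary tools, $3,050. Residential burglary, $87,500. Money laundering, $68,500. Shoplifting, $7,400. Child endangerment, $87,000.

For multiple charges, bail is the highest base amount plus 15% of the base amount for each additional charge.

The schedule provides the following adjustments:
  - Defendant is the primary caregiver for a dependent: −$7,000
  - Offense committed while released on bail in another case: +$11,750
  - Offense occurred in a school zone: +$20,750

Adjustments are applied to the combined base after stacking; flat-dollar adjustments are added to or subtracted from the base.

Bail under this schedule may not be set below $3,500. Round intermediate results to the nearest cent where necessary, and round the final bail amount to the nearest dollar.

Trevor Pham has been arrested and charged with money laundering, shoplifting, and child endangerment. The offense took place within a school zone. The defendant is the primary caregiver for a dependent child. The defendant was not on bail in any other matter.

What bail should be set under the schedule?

Base amounts from the schedule: money laundering $68,500; shoplifting $7,400; child endangerment $87,000.
Stacking rule: highest base plus 15% of each additional charge. Highest is child endangerment at $87,000. Additional: $68,500 × 15% = $10,275; $7,400 × 15% = $1,110. Combined base = $87,000 + $11,385 = $98,385.
Defendant is the primary caregiver for a dependent (−$7,000 flat): $98,385 − $7,000 = $91,385.
Offense occurred in a school zone (+$20,750 flat): $91,385 + $20,750 = $112,135.
$112,135 is at or above the $3,500 minimum.

$112,135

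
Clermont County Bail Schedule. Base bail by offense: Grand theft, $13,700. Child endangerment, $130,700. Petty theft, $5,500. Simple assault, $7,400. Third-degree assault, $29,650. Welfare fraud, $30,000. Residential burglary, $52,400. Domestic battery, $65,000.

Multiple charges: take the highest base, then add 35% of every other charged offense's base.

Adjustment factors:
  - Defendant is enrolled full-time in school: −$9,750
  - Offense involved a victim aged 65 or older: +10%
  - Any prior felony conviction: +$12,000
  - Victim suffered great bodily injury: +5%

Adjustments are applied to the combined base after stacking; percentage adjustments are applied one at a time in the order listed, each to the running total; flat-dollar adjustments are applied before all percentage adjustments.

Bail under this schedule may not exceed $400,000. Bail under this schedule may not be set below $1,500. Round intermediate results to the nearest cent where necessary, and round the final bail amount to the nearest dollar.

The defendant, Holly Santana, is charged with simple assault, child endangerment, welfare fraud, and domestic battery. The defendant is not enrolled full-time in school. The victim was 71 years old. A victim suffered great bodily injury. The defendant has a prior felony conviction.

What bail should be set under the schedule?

$206,214

Base amounts from the schedule: simple assault $7,400; child endangerment $130,700; welfare fraud $30,000; domestic battery $65,000.
Stacking rule: highest base plus 35% of each additional charge. Highest is child endangerment at $130,700. Additional: $7,400 × 35% = $2,590; $30,000 × 35% = $10,500; $65,000 × 35% = $22,750. Combined base = $130,700 + $35,840 = $166,540.
Any prior felony conviction (+$12,000 flat): $166,540 + $12,000 = $178,540.
Offense involved a victim aged 65 or older (+10%): $178,540 × 1.1 = $196,394.
Victim suffered great bodily injury (+5%): $196,394 × 1.05 = $206,213.70.
$206,213.70 is within the $400,000 maximum.
$206,213.70 is at or above the $1,500 minimum.
Rounded to the nearest dollar: $206,214.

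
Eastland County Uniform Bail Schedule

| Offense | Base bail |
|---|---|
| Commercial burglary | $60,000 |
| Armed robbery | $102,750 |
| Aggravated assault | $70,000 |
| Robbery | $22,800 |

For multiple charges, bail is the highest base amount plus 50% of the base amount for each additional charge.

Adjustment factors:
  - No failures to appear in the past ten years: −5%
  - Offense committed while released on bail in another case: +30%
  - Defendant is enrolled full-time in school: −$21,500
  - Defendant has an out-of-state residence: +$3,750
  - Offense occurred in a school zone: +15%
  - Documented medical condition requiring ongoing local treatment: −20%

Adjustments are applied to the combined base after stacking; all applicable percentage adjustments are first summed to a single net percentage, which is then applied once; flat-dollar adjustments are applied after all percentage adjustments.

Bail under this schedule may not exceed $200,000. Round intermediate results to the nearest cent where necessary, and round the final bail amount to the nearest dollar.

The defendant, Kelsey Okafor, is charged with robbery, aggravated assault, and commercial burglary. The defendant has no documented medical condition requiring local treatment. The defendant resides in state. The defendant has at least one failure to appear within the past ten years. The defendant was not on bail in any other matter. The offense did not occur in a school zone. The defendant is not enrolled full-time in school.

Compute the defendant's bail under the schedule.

Base amounts from the schedule: robbery $22,800; aggravated assault $70,000; commercial burglary $60,000.
Stacking rule: highest base plus 50% of each additional charge. Highest is aggravated assault at $70,000. Additional: $22,800 × 50% = $11,400; $60,000 × 50% = $30,000. Combined base = $70,000 + $41,400 = $111,400.
No adjustment factors apply to this defendant.
$111,400 is within the $200,000 maximum.

$111,400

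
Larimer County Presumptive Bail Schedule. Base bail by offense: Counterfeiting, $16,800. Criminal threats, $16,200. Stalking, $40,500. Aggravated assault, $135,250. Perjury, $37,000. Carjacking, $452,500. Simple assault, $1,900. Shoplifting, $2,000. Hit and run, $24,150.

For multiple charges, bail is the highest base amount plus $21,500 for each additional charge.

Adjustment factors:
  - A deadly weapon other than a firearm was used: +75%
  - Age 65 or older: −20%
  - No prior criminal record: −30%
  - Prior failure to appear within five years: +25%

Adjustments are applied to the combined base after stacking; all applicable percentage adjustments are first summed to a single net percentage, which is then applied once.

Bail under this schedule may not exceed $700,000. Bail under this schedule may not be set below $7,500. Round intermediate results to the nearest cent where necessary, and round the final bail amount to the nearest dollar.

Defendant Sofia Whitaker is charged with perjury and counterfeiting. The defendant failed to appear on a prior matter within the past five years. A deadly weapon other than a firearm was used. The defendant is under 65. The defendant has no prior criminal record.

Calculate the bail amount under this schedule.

$99,450

Base amounts from the schedule: perjury $37,000; counterfeiting $16,800.
Stacking rule: highest base plus $21,500 per additional charge. Highest is perjury at $37,000; 1 additional charge → +$21,500. Combined base = $58,500.
Net percentage adjustment: +75% −30% +25% = +70%. $58,500 × 1.7 = $99,450.
$99,450 is within the $700,000 maximum.
$99,450 is at or above the $7,500 minimum.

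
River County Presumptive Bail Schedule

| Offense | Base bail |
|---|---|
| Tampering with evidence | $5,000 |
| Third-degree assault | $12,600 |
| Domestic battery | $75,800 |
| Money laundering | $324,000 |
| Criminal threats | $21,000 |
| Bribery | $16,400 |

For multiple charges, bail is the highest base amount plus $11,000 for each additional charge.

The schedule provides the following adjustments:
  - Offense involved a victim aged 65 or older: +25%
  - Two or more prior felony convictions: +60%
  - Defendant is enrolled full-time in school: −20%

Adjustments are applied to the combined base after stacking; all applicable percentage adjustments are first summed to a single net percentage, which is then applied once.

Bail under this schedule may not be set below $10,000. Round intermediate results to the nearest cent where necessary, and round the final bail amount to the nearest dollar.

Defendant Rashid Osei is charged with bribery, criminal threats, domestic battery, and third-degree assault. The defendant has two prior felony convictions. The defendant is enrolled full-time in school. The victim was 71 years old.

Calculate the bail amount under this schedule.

Base amounts from the schedule: bribery $16,400; criminal threats $21,000; domestic battery $75,800; third-degree assault $12,600.
Stacking rule: highest base plus $11,000 per additional charge. Highest is domestic battery at $75,800; 3 additional charges → +$33,000. Combined base = $108,800.
Net percentage adjustment: +25% +60% −20% = +65%. $108,800 × 1.65 = $179,520.
$179,520 is at or above the $10,000 minimum.

$179,520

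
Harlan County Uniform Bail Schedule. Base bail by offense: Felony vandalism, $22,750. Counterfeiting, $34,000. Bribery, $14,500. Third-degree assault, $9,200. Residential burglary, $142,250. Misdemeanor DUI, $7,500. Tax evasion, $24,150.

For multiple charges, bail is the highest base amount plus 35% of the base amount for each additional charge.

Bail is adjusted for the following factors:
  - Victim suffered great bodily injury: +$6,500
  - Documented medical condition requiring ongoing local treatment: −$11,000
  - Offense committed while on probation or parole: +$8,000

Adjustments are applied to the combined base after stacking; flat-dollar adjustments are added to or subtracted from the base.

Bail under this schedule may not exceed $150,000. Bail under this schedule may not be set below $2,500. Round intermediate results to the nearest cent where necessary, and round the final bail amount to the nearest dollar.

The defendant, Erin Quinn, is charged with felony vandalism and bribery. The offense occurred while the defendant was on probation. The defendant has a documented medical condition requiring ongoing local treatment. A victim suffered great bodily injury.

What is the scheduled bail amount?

$31,325

Base amounts from the schedule: felony vandalism $22,750; bribery $14,500.
Stacking rule: highest base plus 35% of each additional charge. Highest is felony vandalism at $22,750. Additional: $14,500 × 35% = $5,075. Combined base = $22,750 + $5,075 = $27,825.
Victim suffered great bodily injury (+$6,500 flat): $27,825 + $6,500 = $34,325.
Documented medical condition requiring ongoing local treatment (−$11,000 flat): $34,325 − $11,000 = $23,325.
Offense committed while on probation or parole (+$8,000 flat): $23,325 + $8,000 = $31,325.
$31,325 is within the $150,000 maximum.
$31,325 is at or above the $2,500 minimum.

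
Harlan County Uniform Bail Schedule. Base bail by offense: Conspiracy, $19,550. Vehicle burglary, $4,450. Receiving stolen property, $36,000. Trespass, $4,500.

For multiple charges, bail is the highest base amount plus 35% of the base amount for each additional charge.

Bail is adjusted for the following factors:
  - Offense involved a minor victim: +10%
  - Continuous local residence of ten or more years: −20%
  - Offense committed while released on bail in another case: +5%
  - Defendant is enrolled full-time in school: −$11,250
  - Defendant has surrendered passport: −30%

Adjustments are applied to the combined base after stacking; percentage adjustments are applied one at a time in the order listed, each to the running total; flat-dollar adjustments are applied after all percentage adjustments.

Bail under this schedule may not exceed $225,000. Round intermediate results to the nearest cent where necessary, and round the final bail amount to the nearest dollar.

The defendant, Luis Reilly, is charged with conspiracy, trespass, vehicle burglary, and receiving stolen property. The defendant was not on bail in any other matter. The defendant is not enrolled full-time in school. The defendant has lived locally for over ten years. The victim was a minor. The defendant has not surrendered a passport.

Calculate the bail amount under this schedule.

Base amounts from the schedule: conspiracy $19,550; trespass $4,500; vehicle burglary $4,450; receiving stolen property $36,000.
Stacking rule: highest base plus 35% of each additional charge. Highest is receiving stolen property at $36,000. Additional: $19,550 × 35% = $6,842.50; $4,500 × 35% = $1,575; $4,450 × 35% = $1,557.50. Combined base = $36,000 + $9,975 = $45,975.
Offense involved a minor victim (+10%): $45,975 × 1.1 = $50,572.50.
Continuous local residence of ten or more years (−20%): $50,572.50 × 0.8 = $40,458.
$40,458 is within the $225,000 maximum.

$40,458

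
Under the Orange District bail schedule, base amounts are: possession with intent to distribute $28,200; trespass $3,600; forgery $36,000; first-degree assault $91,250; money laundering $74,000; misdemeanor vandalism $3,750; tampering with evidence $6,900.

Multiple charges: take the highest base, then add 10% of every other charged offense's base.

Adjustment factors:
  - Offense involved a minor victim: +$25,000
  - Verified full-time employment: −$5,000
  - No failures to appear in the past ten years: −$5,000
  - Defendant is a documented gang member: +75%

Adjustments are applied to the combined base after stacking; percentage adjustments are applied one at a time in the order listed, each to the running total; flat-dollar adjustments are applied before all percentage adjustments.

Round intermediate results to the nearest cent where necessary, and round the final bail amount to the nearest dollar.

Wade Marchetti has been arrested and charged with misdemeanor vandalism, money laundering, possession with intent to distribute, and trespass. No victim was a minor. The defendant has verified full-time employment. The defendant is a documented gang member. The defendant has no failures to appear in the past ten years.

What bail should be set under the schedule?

Base amounts from the schedule: misdemeanor vandalism $3,750; money laundering $74,000; possession with intent to distribute $28,200; trespass $3,600.
Stacking rule: highest base plus 10% of each additional charge. Highest is money laundering at $74,000. Additional: $3,750 × 10% = $375; $28,200 × 10% = $2,820; $3,600 × 10% = $360. Combined base = $74,000 + $3,555 = $77,555.
Verified full-time employment (−$5,000 flat): $77,555 − $5,000 = $72,555.
No failures to appear in the past ten years (−$5,000 flat): $72,555 − $5,000 = $67,555.
Defendant is a documented gang member (+75%): $67,555 × 1.75 = $118,221.25.
Rounded to the nearest dollar: $118,221.

$118,221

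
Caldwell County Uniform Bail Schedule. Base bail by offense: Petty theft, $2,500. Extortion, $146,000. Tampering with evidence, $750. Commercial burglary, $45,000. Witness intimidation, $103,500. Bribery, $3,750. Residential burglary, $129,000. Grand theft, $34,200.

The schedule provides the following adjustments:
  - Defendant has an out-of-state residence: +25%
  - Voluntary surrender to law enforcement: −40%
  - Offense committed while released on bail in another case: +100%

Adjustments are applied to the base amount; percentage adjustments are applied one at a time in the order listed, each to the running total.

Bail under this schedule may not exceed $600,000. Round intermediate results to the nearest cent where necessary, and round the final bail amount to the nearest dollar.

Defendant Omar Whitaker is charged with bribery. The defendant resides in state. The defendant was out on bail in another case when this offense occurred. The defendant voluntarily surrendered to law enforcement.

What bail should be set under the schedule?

$4,500

Base amounts from the schedule: bribery $3,750.
Single charge. Combined base = $3,750.
Voluntary surrender to law enforcement (−40%): $3,750 × 0.6 = $2,250.
Offense committed while released on bail in another case (+100%): $2,250 × 2 = $4,500.
$4,500 is within the $600,000 maximum.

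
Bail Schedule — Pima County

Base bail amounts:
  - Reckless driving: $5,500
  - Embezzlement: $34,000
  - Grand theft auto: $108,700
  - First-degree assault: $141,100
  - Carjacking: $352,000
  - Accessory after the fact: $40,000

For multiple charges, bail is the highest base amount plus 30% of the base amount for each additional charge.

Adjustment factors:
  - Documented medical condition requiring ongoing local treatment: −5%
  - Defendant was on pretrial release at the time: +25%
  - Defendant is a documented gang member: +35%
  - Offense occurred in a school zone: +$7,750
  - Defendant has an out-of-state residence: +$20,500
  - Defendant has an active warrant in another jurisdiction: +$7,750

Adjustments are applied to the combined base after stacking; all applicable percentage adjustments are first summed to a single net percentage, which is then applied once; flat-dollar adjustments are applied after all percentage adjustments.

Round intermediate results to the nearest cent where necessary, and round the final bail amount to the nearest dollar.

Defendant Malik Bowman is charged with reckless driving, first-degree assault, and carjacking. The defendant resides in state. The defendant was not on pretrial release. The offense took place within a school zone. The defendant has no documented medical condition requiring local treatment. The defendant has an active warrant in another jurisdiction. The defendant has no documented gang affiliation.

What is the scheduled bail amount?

Base amounts from the schedule: reckless driving $5,500; first-degree assault $141,100; carjacking $352,000.
Stacking rule: highest base plus 30% of each additional charge. Highest is carjacking at $352,000. Additional: $5,500 × 30% = $1,650; $141,100 × 30% = $42,330. Combined base = $352,000 + $43,980 = $395,980.
Offense occurred in a school zone (+$7,750 flat): $395,980 + $7,750 = $403,730.
Defendant has an active warrant in another jurisdiction (+$7,750 flat): $403,730 + $7,750 = $411,480.

$411,480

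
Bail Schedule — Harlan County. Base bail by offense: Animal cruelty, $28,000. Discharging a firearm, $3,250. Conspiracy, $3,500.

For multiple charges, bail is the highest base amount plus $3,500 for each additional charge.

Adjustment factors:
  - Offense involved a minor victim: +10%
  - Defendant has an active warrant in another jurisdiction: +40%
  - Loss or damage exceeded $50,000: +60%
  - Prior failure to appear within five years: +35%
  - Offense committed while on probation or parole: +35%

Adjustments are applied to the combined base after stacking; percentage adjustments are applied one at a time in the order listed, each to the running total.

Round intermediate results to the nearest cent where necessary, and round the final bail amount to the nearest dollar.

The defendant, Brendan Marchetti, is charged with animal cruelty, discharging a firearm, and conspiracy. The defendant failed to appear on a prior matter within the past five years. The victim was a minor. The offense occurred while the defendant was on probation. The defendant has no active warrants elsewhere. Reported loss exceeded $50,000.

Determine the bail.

Base amounts from the schedule: animal cruelty $28,000; discharging a firearm $3,250; conspiracy $3,500.
Stacking rule: highest base plus $3,500 per additional charge. Highest is animal cruelty at $28,000; 2 additional charges → +$7,000. Combined base = $35,000.
Offense involved a minor victim (+10%): $35,000 × 1.1 = $38,500.
Loss or damage exceeded $50,000 (+60%): $38,500 × 1.6 = $61,600.
Prior failure to appear within five years (+35%): $61,600 × 1.35 = $83,160.
Offense committed while on probation or parole (+35%): $83,160 × 1.35 = $112,266.

$112,266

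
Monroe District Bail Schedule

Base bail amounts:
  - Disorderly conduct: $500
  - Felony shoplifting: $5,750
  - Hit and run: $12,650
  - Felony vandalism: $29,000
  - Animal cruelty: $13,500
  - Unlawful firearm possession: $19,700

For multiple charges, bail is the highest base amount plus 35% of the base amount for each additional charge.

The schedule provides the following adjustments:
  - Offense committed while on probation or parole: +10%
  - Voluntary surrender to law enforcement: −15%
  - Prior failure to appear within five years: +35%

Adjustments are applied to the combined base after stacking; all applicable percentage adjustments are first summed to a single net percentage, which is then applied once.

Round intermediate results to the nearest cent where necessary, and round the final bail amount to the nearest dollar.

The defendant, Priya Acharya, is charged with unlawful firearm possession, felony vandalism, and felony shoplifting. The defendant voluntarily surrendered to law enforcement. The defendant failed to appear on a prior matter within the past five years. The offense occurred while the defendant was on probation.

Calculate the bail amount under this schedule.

$49,280

Base amounts from the schedule: unlawful firearm possession $19,700; felony vandalism $29,000; felony shoplifting $5,750.
Stacking rule: highest base plus 35% of each additional charge. Highest is felony vandalism at $29,000. Additional: $19,700 × 35% = $6,895; $5,750 × 35% = $2,012.50. Combined base = $29,000 + $8,907.50 = $37,907.50.
Net percentage adjustment: +10% −15% +35% = +30%. $37,907.50 × 1.3 = $49,279.75.
Rounded to the nearest dollar: $49,280.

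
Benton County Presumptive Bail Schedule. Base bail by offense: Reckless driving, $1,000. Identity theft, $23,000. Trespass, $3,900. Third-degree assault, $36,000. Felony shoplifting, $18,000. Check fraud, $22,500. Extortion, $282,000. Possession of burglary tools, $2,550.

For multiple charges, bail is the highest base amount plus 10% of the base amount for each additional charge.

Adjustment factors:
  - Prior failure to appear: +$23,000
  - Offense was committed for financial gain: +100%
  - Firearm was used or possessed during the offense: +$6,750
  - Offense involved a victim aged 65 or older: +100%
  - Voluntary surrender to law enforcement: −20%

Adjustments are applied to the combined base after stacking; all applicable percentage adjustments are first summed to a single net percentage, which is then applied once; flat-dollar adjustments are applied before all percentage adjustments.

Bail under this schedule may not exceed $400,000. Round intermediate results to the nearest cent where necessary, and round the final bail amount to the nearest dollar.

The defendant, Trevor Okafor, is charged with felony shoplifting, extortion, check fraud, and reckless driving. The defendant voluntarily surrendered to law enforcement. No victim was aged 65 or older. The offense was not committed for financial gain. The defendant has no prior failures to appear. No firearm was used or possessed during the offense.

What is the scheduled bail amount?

Base amounts from the schedule: felony shoplifting $18,000; extortion $282,000; check fraud $22,500; reckless driving $1,000.
Stacking rule: highest base plus 10% of each additional charge. Highest is extortion at $282,000. Additional: $18,000 × 10% = $1,800; $22,500 × 10% = $2,250; $1,000 × 10% = $100. Combined base = $282,000 + $4,150 = $286,150.
Voluntary surrender to law enforcement (−20%): $286,150 × 0.8 = $228,920.
$228,920 is within the $400,000 maximum.

$228,920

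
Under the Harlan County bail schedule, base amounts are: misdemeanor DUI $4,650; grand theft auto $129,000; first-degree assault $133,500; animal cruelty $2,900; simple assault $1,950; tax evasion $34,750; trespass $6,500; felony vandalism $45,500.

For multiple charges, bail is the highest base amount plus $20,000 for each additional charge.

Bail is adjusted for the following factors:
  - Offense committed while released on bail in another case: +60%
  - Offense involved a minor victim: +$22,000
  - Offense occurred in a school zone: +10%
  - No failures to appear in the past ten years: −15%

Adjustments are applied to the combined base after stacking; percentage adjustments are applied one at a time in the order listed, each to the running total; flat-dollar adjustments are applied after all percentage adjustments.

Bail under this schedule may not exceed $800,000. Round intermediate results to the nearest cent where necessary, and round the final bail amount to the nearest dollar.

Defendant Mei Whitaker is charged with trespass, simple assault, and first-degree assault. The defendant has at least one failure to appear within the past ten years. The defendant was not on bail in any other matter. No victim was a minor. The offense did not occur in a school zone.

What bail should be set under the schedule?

Base amounts from the schedule: trespass $6,500; simple assault $1,950; first-degree assault $133,500.
Stacking rule: highest base plus $20,000 per additional charge. Highest is first-degree assault at $133,500; 2 additional charges → +$40,000. Combined base = $173,500.
No adjustment factors apply to this defendant.
$173,500 is within the $800,000 maximum.

$173,500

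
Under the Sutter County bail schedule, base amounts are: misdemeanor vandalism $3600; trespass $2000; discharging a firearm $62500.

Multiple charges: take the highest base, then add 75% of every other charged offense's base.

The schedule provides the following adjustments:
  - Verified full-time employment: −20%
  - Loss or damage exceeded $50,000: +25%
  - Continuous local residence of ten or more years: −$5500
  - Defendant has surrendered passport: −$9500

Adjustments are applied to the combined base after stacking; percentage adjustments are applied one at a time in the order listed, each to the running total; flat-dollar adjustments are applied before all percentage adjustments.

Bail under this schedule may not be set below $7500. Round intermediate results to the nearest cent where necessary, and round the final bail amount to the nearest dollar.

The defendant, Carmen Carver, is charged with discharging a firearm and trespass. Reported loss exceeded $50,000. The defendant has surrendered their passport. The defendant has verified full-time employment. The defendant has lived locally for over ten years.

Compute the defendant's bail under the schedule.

$49000

Base amounts from the schedule: discharging a firearm $62500; trespass $2000.
Stacking rule: highest base plus 75% of each additional charge. Highest is discharging a firearm at $62500. Additional: $2000 × 75% = $1500. Combined base = $62500 + $1500 = $64000.
Continuous local residence of ten or more years (−$5500 flat): $64000 − $5500 = $58500.
Defendant has surrendered passport (−$9500 flat): $58500 − $9500 = $49000.
Verified full-time employment (−20%): $49000 × 0.8 = $39200.
Loss or damage exceeded $50,000 (+25%): $39200 × 1.25 = $49000.
$49000 is at or above the $7500 minimum.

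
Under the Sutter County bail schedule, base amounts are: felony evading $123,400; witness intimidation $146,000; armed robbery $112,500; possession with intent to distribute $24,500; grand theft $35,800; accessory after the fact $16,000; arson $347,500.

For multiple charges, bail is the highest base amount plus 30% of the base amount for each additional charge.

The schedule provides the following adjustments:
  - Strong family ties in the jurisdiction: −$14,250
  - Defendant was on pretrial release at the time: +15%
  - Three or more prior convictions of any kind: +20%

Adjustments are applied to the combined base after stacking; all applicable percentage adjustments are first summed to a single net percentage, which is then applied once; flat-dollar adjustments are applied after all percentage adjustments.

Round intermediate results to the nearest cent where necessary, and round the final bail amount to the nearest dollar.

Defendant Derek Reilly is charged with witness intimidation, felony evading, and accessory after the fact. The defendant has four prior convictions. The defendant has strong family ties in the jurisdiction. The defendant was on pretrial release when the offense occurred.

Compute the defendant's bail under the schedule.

Base amounts from the schedule: witness intimidation $146,000; felony evading $123,400; accessory after the fact $16,000.
Stacking rule: highest base plus 30% of each additional charge. Highest is witness intimidation at $146,000. Additional: $123,400 × 30% = $37,020; $16,000 × 30% = $4,800. Combined base = $146,000 + $41,820 = $187,820.
Net percentage adjustment: +15% +20% = +35%. $187,820 × 1.35 = $253,557.
Strong family ties in the jurisdiction (−$14,250 flat): $253,557 − $14,250 = $239,307.

$239,307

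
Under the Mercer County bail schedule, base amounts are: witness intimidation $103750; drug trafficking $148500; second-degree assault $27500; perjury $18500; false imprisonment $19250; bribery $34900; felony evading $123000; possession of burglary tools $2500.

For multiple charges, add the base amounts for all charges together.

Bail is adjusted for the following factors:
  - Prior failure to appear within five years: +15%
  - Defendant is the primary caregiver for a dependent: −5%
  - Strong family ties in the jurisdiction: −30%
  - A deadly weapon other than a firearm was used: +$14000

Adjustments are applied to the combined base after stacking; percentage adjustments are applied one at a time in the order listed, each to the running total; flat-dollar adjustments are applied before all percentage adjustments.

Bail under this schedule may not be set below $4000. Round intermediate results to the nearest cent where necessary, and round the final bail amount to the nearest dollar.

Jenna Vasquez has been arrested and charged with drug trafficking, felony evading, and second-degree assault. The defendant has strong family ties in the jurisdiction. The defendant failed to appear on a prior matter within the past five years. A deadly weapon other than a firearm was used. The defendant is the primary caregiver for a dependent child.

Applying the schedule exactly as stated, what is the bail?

Base amounts from the schedule: drug trafficking $148500; felony evading $123000; second-degree assault $27500.
Stacking rule: sum of all bases. $148500 + $123000 + $27500 = $299000.
A deadly weapon other than a firearm was used (+$14000 flat): $299000 + $14000 = $313000.
Prior failure to appear within five years (+15%): $313000 × 1.15 = $359950.
Defendant is the primary caregiver for a dependent (−5%): $359950 × 0.95 = $341952.50.
Strong family ties in the jurisdiction (−30%): $341952.50 × 0.7 = $239366.75.
$239366.75 is at or above the $4000 minimum.
Rounded to the nearest dollar: $239367.

$239367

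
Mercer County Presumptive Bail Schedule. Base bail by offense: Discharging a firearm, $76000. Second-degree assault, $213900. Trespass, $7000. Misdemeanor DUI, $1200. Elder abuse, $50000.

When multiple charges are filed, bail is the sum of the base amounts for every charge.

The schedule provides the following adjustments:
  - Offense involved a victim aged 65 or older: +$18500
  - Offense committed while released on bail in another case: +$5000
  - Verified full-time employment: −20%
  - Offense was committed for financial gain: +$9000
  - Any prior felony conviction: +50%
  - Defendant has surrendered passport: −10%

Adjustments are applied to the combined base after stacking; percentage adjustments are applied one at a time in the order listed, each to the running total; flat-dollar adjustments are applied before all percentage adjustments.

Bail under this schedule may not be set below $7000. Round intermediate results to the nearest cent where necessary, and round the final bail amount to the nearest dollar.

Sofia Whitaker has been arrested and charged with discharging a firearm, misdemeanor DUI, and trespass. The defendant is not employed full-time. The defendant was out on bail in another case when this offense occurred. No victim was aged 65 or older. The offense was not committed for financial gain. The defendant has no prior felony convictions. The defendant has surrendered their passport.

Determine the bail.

Base amounts from the schedule: discharging a firearm $76000; misdemeanor DUI $1200; trespass $7000.
Stacking rule: sum of all bases. $76000 + $1200 + $7000 = $84200.
Offense committed while released on bail in another case (+$5000 flat): $84200 + $5000 = $89200.
Defendant has surrendered passport (−10%): $89200 × 0.9 = $80280.
$80280 is at or above the $7000 minimum.

$80280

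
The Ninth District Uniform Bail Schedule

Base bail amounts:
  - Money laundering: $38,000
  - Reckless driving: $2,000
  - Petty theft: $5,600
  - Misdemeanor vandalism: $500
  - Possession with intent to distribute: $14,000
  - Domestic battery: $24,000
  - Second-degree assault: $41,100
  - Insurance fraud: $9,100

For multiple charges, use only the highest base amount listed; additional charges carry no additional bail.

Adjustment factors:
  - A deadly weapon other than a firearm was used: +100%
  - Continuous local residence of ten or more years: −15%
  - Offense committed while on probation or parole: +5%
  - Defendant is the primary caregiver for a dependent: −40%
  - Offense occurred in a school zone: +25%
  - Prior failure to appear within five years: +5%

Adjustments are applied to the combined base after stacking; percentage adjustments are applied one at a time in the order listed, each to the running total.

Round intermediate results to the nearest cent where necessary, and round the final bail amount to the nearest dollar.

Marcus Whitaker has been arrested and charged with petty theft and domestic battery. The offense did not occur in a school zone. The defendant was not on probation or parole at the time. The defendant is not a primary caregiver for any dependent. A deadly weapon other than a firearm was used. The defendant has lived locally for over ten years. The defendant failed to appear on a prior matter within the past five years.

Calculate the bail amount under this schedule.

$42,840

Base amounts from the schedule: petty theft $5,600; domestic battery $24,000.
Stacking rule: use the highest base only. Highest is domestic battery at $24,000. Combined base = $24,000.
A deadly weapon other than a firearm was used (+100%): $24,000 × 2 = $48,000.
Continuous local residence of ten or more years (−15%): $48,000 × 0.85 = $40,800.
Prior failure to appear within five years (+5%): $40,800 × 1.05 = $42,840.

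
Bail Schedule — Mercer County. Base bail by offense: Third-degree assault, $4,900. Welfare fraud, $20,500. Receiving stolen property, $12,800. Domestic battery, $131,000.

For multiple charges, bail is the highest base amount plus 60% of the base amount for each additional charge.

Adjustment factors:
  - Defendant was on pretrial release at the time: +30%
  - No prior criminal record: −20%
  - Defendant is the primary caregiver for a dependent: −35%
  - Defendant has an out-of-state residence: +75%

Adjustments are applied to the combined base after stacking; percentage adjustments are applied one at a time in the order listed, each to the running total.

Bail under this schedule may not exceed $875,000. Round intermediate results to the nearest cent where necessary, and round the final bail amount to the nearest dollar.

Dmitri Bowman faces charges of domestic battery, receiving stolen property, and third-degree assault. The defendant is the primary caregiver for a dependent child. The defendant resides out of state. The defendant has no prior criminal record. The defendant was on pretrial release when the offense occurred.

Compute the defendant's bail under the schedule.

$167,536

Base amounts from the schedule: domestic battery $131,000; receiving stolen property $12,800; third-degree assault $4,900.
Stacking rule: highest base plus 60% of each additional charge. Highest is domestic battery at $131,000. Additional: $12,800 × 60% = $7,680; $4,900 × 60% = $2,940. Combined base = $131,000 + $10,620 = $141,620.
Defendant was on pretrial release at the time (+30%): $141,620 × 1.3 = $184,106.
No prior criminal record (−20%): $184,106 × 0.8 = $147,284.80.
Defendant is the primary caregiver for a dependent (−35%): $147,284.80 × 0.65 = $95,735.12.
Defendant has an out-of-state residence (+75%): $95,735.12 × 1.75 = $167,536.46.
$167,536.46 is within the $875,000 maximum.
Rounded to the nearest dollar: $167,536.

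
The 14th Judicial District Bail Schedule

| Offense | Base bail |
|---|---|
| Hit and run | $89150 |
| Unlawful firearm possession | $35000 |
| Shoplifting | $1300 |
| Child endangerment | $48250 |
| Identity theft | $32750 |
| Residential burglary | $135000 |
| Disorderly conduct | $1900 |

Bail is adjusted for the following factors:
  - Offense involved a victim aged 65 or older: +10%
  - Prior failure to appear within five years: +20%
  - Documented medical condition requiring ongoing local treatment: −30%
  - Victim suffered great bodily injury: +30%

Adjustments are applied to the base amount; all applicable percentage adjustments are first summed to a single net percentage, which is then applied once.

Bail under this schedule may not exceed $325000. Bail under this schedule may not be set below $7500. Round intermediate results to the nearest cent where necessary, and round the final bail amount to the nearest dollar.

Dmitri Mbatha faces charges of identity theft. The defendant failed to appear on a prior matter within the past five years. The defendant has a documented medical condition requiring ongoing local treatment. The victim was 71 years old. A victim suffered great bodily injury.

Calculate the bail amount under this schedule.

$42575

Base amounts from the schedule: identity theft $32750.
Single charge. Combined base = $32750.
Net percentage adjustment: +10% +20% −30% +30% = +30%. $32750 × 1.3 = $42575.
$42575 is within the $325000 maximum.
$42575 is at or above the $7500 minimum.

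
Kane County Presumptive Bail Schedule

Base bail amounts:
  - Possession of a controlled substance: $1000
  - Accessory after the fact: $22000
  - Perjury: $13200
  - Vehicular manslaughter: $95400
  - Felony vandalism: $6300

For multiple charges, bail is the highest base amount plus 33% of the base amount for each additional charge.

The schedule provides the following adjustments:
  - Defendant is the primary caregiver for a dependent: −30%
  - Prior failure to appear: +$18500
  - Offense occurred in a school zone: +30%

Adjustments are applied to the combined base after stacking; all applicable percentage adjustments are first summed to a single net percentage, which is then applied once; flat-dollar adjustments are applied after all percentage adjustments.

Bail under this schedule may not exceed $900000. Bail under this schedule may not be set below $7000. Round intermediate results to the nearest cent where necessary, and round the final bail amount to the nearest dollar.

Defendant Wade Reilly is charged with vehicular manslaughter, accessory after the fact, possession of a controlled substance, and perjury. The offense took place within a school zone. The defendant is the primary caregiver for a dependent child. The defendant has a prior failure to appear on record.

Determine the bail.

$125846

Base amounts from the schedule: vehicular manslaughter $95400; accessory after the fact $22000; possession of a controlled substance $1000; perjury $13200.
Stacking rule: highest base plus 33% of each additional charge. Highest is vehicular manslaughter at $95400. Additional: $22000 × 33% = $7260; $1000 × 33% = $330; $13200 × 33% = $4356. Combined base = $95400 + $11946 = $107346.
Net percentage adjustment: −30% +30% = +0%. $107346 × 1 = $107346.
Prior failure to appear (+$18500 flat): $107346 + $18500 = $125846.
$125846 is within the $900000 maximum.
$125846 is at or above the $7000 minimum.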